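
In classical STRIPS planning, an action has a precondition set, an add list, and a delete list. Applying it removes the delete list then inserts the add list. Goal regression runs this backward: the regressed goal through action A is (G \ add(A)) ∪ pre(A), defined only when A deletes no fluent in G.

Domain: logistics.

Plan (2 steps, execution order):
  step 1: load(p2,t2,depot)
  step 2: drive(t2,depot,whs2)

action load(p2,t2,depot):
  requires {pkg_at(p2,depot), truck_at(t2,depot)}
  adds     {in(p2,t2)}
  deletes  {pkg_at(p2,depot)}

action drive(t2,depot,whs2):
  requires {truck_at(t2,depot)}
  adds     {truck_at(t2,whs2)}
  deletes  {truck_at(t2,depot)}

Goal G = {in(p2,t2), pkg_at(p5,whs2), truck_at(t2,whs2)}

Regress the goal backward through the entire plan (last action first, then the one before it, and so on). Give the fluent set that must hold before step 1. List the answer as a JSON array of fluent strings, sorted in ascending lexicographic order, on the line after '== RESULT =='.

Regress step by step:
  through step 2 (drive(t2,depot,whs2)): drop {truck_at(t2,whs2)}, keep {in(p2,t2), pkg_at(p5,whs2)}, require {truck_at(t2,depot)}
    → {in(p2,t2), pkg_at(p5,whs2), truck_at(t2,depot)}
  through step 1 (load(p2,t2,depot)): drop {in(p2,t2)}, keep {pkg_at(p5,whs2), truck_at(t2,depot)}, require {pkg_at(p2,depot), truck_at(t2,depot)}
    → {pkg_at(p2,depot), pkg_at(p5,whs2), truck_at(t2,depot)}

== RESULT ==
["pkg_at(p2,depot)", "pkg_at(p5,whs2)", "truck_at(t2,depot)"]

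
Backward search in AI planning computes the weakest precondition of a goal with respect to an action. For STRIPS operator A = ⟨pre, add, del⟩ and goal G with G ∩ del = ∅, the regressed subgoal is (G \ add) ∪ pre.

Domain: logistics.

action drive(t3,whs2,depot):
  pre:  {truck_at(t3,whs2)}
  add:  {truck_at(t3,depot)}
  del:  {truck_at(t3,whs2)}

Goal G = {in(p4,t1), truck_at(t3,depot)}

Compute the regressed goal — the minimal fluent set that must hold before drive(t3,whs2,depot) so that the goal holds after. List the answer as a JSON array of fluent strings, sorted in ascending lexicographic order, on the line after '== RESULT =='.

Compute (G \ add) ∪ pre:
  G ∩ del = {}  (empty — regression defined)
  G \ add = {in(p4,t1), truck_at(t3,depot)} \ {truck_at(t3,depot)} = {in(p4,t1)}
  ∪ pre   = {in(p4,t1)} ∪ {truck_at(t3,whs2)}
          = {in(p4,t1), truck_at(t3,whs2)}

== RESULT ==
["in(p4,t1)", "truck_at(t3,whs2)"]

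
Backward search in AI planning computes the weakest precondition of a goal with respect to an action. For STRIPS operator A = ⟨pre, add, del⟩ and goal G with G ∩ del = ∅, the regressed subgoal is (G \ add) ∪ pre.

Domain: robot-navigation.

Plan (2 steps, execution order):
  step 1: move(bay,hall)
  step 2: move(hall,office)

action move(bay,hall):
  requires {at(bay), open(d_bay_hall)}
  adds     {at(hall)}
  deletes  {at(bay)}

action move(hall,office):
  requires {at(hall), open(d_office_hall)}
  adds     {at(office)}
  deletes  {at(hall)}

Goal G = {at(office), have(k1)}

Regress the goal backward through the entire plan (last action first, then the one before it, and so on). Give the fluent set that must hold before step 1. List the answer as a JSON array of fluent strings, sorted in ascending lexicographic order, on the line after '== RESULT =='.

Regress step by step:
  through step 2 (move(hall,office)): drop {at(office)}, keep {have(k1)}, require {at(hall), open(d_office_hall)}
    → {at(hall), have(k1), open(d_office_hall)}
  through step 1 (move(bay,hall)): drop {at(hall)}, keep {have(k1), open(d_office_hall)}, require {at(bay), open(d_bay_hall)}
    → {at(bay), have(k1), open(d_bay_hall), open(d_office_hall)}

== RESULT ==
["at(bay)", "have(k1)", "open(d_bay_hall)", "open(d_office_hall)"]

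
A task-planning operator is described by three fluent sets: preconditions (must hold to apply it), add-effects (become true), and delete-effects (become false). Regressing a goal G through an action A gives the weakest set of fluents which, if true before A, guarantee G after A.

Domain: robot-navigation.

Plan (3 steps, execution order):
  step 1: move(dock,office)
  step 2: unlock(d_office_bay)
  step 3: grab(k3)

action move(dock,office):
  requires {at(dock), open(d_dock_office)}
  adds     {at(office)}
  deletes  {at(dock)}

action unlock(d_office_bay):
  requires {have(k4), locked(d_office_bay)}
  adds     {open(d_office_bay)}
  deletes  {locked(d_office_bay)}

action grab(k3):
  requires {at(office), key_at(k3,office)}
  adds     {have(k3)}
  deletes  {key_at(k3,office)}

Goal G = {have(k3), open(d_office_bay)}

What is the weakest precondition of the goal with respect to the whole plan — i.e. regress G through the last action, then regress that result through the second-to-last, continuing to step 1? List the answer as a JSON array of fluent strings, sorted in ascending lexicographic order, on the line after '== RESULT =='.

Work backward from the goal:
  through step 3 (grab(k3)): drop {have(k3)}, keep {open(d_office_bay)}, require {at(office), key_at(k3,office)}
    → {at(office), key_at(k3,office), open(d_office_bay)}
  through step 2 (unlock(d_office_bay)): drop {open(d_office_bay)}, keep {at(office), key_at(k3,office)}, require {have(k4), locked(d_office_bay)}
    → {at(office), have(k4), key_at(k3,office), locked(d_office_bay)}
  through step 1 (move(dock,office)): drop {at(office)}, keep {have(k4), key_at(k3,office), locked(d_office_bay)}, require {at(dock), open(d_dock_office)}
    → {at(dock), have(k4), key_at(k3,office), locked(d_office_bay), open(d_dock_office)}

== RESULT ==
["at(dock)", "have(k4)", "key_at(k3,office)", "locked(d_office_bay)", "open(d_dock_office)"]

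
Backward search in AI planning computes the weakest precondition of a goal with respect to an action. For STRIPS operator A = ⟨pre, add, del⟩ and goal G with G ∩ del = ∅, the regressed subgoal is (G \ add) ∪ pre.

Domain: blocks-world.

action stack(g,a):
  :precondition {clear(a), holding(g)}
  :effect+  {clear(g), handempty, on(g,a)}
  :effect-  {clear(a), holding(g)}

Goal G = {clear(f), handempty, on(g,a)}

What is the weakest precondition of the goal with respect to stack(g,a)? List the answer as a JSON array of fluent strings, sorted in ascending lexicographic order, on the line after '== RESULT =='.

Regress:
  G ∩ del = {}  (empty — regression defined)
  G \ add = {clear(f), handempty, on(g,a)} \ {clear(g), handempty, on(g,a)} = {clear(f)}
  ∪ pre   = {clear(f)} ∪ {clear(a), holding(g)}
          = {clear(a), clear(f), holding(g)}

== RESULT ==
["clear(a)", "clear(f)", "holding(g)"]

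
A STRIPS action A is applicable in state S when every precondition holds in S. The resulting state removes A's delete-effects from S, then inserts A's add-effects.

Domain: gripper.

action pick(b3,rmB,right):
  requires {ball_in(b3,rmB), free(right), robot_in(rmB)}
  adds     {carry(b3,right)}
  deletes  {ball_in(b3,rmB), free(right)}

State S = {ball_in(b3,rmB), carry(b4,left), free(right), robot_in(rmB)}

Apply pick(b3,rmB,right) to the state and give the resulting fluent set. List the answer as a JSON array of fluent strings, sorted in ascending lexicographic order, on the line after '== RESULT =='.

Compute (S \ del) ∪ add:
  pre ⊆ S: {ball_in(b3,rmB), free(right), robot_in(rmB)} ⊆ S  — applicable
  S \ del = {carry(b4,left), robot_in(rmB)}
  ∪ add   = {carry(b3,right), carry(b4,left), robot_in(rmB)}

== RESULT ==
["carry(b3,right)", "carry(b4,left)", "robot_in(rmB)"]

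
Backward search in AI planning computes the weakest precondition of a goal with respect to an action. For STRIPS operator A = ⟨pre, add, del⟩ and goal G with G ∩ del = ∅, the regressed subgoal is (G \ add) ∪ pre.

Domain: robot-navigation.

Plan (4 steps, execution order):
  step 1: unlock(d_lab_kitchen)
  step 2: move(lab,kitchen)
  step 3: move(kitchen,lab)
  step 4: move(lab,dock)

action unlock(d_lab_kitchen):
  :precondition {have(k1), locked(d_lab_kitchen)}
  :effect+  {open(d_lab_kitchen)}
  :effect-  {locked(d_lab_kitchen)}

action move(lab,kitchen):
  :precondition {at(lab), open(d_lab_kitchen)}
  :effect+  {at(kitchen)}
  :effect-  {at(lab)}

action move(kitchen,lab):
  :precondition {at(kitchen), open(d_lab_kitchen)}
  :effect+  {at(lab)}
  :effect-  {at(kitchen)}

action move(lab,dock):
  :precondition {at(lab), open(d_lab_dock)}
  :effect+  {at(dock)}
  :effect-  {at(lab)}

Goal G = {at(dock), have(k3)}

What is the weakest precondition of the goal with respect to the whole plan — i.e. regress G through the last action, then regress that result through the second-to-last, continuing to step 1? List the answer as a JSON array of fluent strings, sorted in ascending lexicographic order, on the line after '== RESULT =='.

Regress step by step:
  through step 4 (move(lab,dock)): drop {at(dock)}, keep {have(k3)}, require {at(lab), open(d_lab_dock)}
    → {at(lab), have(k3), open(d_lab_dock)}
  through step 3 (move(kitchen,lab)): drop {at(lab)}, keep {have(k3), open(d_lab_dock)}, require {at(kitchen), open(d_lab_kitchen)}
    → {at(kitchen), have(k3), open(d_lab_dock), open(d_lab_kitchen)}
  through step 2 (move(lab,kitchen)): drop {at(kitchen)}, keep {have(k3), open(d_lab_dock), open(d_lab_kitchen)}, require {at(lab), open(d_lab_kitchen)}
    → {at(lab), have(k3), open(d_lab_dock), open(d_lab_kitchen)}
  through step 1 (unlock(d_lab_kitchen)): drop {open(d_lab_kitchen)}, keep {at(lab), have(k3), open(d_lab_dock)}, require {have(k1), locked(d_lab_kitchen)}
    → {at(lab), have(k1), have(k3), locked(d_lab_kitchen), open(d_lab_dock)}

== RESULT ==
["at(lab)", "have(k1)", "have(k3)", "locked(d_lab_kitchen)", "open(d_lab_dock)"]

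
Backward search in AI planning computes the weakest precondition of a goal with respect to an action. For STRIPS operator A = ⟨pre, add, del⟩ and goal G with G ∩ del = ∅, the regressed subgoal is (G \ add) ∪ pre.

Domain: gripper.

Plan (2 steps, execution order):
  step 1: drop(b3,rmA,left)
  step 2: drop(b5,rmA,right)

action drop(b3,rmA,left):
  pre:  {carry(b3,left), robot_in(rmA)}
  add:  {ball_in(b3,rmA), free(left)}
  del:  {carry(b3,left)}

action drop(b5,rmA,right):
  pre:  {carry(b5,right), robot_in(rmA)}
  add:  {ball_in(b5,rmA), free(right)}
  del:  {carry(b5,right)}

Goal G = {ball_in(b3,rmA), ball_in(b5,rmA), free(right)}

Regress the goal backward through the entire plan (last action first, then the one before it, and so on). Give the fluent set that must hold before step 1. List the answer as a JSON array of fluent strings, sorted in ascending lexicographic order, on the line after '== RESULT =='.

Regress step by step:
  through step 2 (drop(b5,rmA,right)): drop {ball_in(b5,rmA), free(right)}, keep {ball_in(b3,rmA)}, require {carry(b5,right), robot_in(rmA)}
    → {ball_in(b3,rmA), carry(b5,right), robot_in(rmA)}
  through step 1 (drop(b3,rmA,left)): drop {ball_in(b3,rmA)}, keep {carry(b5,right), robot_in(rmA)}, require {carry(b3,left), robot_in(rmA)}
    → {carry(b3,left), carry(b5,right), robot_in(rmA)}

== RESULT ==
["carry(b3,left)", "carry(b5,right)", "robot_in(rmA)"]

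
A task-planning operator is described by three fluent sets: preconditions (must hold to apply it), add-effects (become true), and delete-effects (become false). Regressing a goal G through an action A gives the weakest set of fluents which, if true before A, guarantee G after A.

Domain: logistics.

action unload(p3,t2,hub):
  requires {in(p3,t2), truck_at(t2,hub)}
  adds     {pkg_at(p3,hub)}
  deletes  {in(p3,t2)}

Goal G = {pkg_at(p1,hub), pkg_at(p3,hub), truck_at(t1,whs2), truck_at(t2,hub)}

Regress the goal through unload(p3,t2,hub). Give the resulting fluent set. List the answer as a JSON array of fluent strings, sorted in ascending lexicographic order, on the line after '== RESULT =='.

Regress:
  G ∩ del = {}  (empty — regression defined)
  G \ add = {pkg_at(p1,hub), pkg_at(p3,hub), truck_at(t1,whs2), truck_at(t2,hub)} \ {pkg_at(p3,hub)} = {pkg_at(p1,hub), truck_at(t1,whs2), truck_at(t2,hub)}
  ∪ pre   = {pkg_at(p1,hub), truck_at(t1,whs2), truck_at(t2,hub)} ∪ {in(p3,t2), truck_at(t2,hub)}
          = {in(p3,t2), pkg_at(p1,hub), truck_at(t1,whs2), truck_at(t2,hub)}

== RESULT ==
["in(p3,t2)", "pkg_at(p1,hub)", "truck_at(t1,whs2)", "truck_at(t2,hub)"]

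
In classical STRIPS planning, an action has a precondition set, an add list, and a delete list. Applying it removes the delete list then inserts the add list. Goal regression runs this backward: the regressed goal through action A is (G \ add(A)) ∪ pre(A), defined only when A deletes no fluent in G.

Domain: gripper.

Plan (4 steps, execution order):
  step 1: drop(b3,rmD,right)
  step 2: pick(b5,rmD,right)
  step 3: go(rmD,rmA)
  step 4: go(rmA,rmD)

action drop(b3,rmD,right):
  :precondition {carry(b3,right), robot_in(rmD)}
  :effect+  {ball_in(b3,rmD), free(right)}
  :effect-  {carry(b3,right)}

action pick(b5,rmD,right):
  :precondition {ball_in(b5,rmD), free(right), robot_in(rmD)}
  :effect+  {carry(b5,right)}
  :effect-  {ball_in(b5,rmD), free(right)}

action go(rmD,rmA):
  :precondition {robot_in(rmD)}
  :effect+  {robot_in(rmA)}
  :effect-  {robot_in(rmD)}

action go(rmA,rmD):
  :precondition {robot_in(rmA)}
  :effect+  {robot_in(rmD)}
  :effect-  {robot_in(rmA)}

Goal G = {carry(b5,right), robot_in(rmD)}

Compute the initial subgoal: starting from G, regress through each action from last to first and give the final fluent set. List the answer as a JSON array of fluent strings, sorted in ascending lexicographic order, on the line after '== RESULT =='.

Work backward from the goal:
  through step 4 (go(rmA,rmD)): drop {robot_in(rmD)}, keep {carry(b5,right)}, require {robot_in(rmA)}
    → {carry(b5,right), robot_in(rmA)}
  through step 3 (go(rmD,rmA)): drop {robot_in(rmA)}, keep {carry(b5,right)}, require {robot_in(rmD)}
    → {carry(b5,right), robot_in(rmD)}
  through step 2 (pick(b5,rmD,right)): drop {carry(b5,right)}, keep {robot_in(rmD)}, require {ball_in(b5,rmD), free(right), robot_in(rmD)}
    → {ball_in(b5,rmD), free(right), robot_in(rmD)}
  through step 1 (drop(b3,rmD,right)): drop {free(right)}, keep {ball_in(b5,rmD), robot_in(rmD)}, require {carry(b3,right), robot_in(rmD)}
    → {ball_in(b5,rmD), carry(b3,right), robot_in(rmD)}

== RESULT ==
["ball_in(b5,rmD)", "carry(b3,right)", "robot_in(rmD)"]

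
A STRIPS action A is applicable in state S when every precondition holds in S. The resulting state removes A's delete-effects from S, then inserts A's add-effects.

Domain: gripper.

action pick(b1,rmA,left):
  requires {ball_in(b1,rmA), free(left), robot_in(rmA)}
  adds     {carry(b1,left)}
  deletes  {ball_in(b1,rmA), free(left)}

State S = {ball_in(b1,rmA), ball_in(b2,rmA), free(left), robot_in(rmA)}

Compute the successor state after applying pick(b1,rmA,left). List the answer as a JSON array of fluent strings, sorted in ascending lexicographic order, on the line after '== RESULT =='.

Progress:
  pre ⊆ S: {ball_in(b1,rmA), free(left), robot_in(rmA)} ⊆ S  — applicable
  S \ del = {ball_in(b2,rmA), robot_in(rmA)}
  ∪ add   = {ball_in(b2,rmA), carry(b1,left), robot_in(rmA)}

== RESULT ==
["ball_in(b2,rmA)", "carry(b1,left)", "robot_in(rmA)"]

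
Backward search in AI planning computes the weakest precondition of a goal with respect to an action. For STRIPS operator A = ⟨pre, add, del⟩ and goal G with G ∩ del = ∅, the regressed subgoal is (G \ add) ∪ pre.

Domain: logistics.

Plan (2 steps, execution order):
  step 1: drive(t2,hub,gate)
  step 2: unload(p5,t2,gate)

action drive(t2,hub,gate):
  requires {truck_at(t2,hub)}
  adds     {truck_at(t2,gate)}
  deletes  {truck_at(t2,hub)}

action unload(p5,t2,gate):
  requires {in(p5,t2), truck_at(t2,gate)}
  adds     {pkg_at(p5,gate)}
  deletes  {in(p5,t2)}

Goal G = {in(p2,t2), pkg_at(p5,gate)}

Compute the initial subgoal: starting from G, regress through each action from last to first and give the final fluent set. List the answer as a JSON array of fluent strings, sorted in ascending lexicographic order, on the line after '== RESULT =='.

Work backward from the goal:
  through step 2 (unload(p5,t2,gate)): drop {pkg_at(p5,gate)}, keep {in(p2,t2)}, require {in(p5,t2), truck_at(t2,gate)}
    → {in(p2,t2), in(p5,t2), truck_at(t2,gate)}
  through step 1 (drive(t2,hub,gate)): drop {truck_at(t2,gate)}, keep {in(p2,t2), in(p5,t2)}, require {truck_at(t2,hub)}
    → {in(p2,t2), in(p5,t2), truck_at(t2,hub)}

== RESULT ==
["in(p2,t2)", "in(p5,t2)", "truck_at(t2,hub)"]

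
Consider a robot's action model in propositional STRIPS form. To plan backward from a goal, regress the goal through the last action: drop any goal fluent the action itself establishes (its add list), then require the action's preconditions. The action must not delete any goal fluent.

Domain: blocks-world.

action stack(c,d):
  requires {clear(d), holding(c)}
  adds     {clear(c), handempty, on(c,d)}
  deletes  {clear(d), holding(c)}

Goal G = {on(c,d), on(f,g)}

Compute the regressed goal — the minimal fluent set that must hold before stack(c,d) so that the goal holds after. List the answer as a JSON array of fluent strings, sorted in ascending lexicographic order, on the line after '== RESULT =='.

Compute (G \ add) ∪ pre:
  G ∩ del = {}  (empty — regression defined)
  G \ add = {on(c,d), on(f,g)} \ {clear(c), handempty, on(c,d)} = {on(f,g)}
  ∪ pre   = {on(f,g)} ∪ {clear(d), holding(c)}
          = {clear(d), holding(c), on(f,g)}

== RESULT ==
["clear(d)", "holding(c)", "on(f,g)"]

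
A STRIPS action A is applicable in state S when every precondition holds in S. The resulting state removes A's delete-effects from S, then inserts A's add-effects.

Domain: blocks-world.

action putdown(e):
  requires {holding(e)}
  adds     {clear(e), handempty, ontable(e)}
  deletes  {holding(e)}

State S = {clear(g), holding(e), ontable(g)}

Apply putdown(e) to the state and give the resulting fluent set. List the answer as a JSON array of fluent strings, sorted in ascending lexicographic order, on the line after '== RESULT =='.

Compute (S \ del) ∪ add:
  pre ⊆ S: {holding(e)} ⊆ S  — applicable
  S \ del = {clear(g), ontable(g)}
  ∪ add   = {clear(e), clear(g), handempty, ontable(e), ontable(g)}

== RESULT ==
["clear(e)", "clear(g)", "handempty", "ontable(e)", "ontable(g)"]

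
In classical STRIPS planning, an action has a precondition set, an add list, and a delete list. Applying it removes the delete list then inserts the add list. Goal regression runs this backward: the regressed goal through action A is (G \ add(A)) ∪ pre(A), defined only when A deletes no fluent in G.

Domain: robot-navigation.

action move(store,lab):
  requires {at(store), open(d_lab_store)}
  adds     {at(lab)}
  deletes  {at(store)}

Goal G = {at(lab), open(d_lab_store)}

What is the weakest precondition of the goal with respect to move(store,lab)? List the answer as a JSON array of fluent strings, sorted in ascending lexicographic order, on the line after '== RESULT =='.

Compute (G \ add) ∪ pre:
  G ∩ del = {}  (empty — regression defined)
  G \ add = {at(lab), open(d_lab_store)} \ {at(lab)} = {open(d_lab_store)}
  ∪ pre   = {open(d_lab_store)} ∪ {at(store), open(d_lab_store)}
          = {at(store), open(d_lab_store)}

== RESULT ==
["at(store)", "open(d_lab_store)"]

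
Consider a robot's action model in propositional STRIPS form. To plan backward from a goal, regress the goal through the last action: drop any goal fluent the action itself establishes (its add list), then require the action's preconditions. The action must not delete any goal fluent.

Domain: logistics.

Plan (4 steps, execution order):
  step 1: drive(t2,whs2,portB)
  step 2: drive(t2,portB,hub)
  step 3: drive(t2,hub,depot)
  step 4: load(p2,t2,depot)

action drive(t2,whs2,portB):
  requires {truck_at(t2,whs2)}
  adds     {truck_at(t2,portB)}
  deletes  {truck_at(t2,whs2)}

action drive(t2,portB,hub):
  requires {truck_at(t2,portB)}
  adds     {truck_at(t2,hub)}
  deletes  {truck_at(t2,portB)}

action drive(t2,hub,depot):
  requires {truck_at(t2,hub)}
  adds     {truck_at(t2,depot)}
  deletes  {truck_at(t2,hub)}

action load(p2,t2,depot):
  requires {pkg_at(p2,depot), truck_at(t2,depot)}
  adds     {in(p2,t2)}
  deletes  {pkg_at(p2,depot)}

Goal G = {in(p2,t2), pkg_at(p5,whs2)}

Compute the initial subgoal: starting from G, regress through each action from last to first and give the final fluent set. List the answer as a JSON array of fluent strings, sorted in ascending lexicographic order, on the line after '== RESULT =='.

Regress step by step:
  through step 4 (load(p2,t2,depot)): drop {in(p2,t2)}, keep {pkg_at(p5,whs2)}, require {pkg_at(p2,depot), truck_at(t2,depot)}
    → {pkg_at(p2,depot), pkg_at(p5,whs2), truck_at(t2,depot)}
  through step 3 (drive(t2,hub,depot)): drop {truck_at(t2,depot)}, keep {pkg_at(p2,depot), pkg_at(p5,whs2)}, require {truck_at(t2,hub)}
    → {pkg_at(p2,depot), pkg_at(p5,whs2), truck_at(t2,hub)}
  through step 2 (drive(t2,portB,hub)): drop {truck_at(t2,hub)}, keep {pkg_at(p2,depot), pkg_at(p5,whs2)}, require {truck_at(t2,portB)}
    → {pkg_at(p2,depot), pkg_at(p5,whs2), truck_at(t2,portB)}
  through step 1 (drive(t2,whs2,portB)): drop {truck_at(t2,portB)}, keep {pkg_at(p2,depot), pkg_at(p5,whs2)}, require {truck_at(t2,whs2)}
    → {pkg_at(p2,depot), pkg_at(p5,whs2), truck_at(t2,whs2)}

== RESULT ==
["pkg_at(p2,depot)", "pkg_at(p5,whs2)", "truck_at(t2,whs2)"]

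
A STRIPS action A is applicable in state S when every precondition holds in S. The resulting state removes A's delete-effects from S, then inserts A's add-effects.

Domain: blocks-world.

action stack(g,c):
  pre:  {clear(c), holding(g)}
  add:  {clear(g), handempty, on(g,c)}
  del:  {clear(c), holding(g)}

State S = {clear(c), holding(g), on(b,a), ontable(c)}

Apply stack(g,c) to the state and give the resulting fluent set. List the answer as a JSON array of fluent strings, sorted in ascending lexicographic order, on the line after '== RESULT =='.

Compute (S \ del) ∪ add:
  pre ⊆ S: {clear(c), holding(g)} ⊆ S  — applicable
  S \ del = {on(b,a), ontable(c)}
  ∪ add   = {clear(g), handempty, on(b,a), on(g,c), ontable(c)}

== RESULT ==
["clear(g)", "handempty", "on(b,a)", "on(g,c)", "ontable(c)"]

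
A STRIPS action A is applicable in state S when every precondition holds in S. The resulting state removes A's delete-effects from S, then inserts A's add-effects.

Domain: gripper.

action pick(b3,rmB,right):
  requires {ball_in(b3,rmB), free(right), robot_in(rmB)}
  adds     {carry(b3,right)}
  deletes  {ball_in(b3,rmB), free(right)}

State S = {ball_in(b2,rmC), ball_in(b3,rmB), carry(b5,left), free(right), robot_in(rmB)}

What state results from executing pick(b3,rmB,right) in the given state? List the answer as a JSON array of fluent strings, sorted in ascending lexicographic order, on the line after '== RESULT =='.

Progress:
  pre ⊆ S: {ball_in(b3,rmB), free(right), robot_in(rmB)} ⊆ S  — applicable
  S \ del = {ball_in(b2,rmC), carry(b5,left), robot_in(rmB)}
  ∪ add   = {ball_in(b2,rmC), carry(b3,right), carry(b5,left), robot_in(rmB)}

== RESULT ==
["ball_in(b2,rmC)", "carry(b3,right)", "carry(b5,left)", "robot_in(rmB)"]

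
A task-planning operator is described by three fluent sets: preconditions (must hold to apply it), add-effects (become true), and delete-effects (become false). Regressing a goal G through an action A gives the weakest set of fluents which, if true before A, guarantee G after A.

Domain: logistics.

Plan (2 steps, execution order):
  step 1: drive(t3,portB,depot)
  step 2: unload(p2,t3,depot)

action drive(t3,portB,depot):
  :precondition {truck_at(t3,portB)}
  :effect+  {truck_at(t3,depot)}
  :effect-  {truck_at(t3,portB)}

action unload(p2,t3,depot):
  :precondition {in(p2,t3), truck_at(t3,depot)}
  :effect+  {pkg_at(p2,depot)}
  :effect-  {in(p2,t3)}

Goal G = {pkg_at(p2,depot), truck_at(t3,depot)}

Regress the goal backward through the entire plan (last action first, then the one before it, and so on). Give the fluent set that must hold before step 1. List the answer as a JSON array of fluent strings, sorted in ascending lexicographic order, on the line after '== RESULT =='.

Regress step by step:
  through step 2 (unload(p2,t3,depot)): drop {pkg_at(p2,depot)}, keep {truck_at(t3,depot)}, require {in(p2,t3), truck_at(t3,depot)}
    → {in(p2,t3), truck_at(t3,depot)}
  through step 1 (drive(t3,portB,depot)): drop {truck_at(t3,depot)}, keep {in(p2,t3)}, require {truck_at(t3,portB)}
    → {in(p2,t3), truck_at(t3,portB)}

== RESULT ==
["in(p2,t3)", "truck_at(t3,portB)"]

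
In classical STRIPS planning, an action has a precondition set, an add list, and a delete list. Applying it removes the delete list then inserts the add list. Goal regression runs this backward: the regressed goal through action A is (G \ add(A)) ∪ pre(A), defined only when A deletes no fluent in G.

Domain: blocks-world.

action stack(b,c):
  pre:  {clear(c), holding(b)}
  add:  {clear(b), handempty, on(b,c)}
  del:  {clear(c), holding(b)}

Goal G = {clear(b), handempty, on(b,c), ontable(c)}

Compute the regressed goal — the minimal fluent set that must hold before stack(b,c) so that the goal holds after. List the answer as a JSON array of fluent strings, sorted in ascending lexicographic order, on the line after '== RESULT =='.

Regress:
  G ∩ del = {}  (empty — regression defined)
  G \ add = {clear(b), handempty, on(b,c), ontable(c)} \ {clear(b), handempty, on(b,c)} = {ontable(c)}
  ∪ pre   = {ontable(c)} ∪ {clear(c), holding(b)}
          = {clear(c), holding(b), ontable(c)}

== RESULT ==
["clear(c)", "holding(b)", "ontable(c)"]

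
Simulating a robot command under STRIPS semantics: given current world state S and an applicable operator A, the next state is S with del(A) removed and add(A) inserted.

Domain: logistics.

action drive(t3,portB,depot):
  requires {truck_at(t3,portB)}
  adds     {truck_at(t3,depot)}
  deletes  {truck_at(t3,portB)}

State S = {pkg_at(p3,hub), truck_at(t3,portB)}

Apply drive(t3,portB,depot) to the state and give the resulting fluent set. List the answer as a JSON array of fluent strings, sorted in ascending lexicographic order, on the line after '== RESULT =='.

Progress:
  pre ⊆ S: {truck_at(t3,portB)} ⊆ S  — applicable
  S \ del = {pkg_at(p3,hub)}
  ∪ add   = {pkg_at(p3,hub), truck_at(t3,depot)}

== RESULT ==
["pkg_at(p3,hub)", "truck_at(t3,depot)"]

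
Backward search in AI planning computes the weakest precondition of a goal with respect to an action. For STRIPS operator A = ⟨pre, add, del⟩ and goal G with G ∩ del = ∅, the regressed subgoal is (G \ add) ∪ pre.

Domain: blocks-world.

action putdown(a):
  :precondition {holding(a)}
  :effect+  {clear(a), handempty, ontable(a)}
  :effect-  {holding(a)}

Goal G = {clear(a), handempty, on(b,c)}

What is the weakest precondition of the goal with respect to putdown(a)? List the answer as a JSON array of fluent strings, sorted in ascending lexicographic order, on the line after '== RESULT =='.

Regress:
  G ∩ del = {}  (empty — regression defined)
  G \ add = {clear(a), handempty, on(b,c)} \ {clear(a), handempty, ontable(a)} = {on(b,c)}
  ∪ pre   = {on(b,c)} ∪ {holding(a)}
          = {holding(a), on(b,c)}

== RESULT ==
["holding(a)", "on(b,c)"]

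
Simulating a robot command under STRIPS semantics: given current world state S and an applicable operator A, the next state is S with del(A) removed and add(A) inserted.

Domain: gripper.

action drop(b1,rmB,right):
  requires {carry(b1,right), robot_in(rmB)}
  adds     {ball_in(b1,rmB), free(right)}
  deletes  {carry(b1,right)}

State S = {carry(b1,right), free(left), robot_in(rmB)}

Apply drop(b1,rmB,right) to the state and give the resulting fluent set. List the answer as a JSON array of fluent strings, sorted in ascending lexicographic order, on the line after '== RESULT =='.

Progress:
  pre ⊆ S: {carry(b1,right), robot_in(rmB)} ⊆ S  — applicable
  S \ del = {free(left), robot_in(rmB)}
  ∪ add   = {ball_in(b1,rmB), free(left), free(right), robot_in(rmB)}

== RESULT ==
["ball_in(b1,rmB)", "free(left)", "free(right)", "robot_in(rmB)"]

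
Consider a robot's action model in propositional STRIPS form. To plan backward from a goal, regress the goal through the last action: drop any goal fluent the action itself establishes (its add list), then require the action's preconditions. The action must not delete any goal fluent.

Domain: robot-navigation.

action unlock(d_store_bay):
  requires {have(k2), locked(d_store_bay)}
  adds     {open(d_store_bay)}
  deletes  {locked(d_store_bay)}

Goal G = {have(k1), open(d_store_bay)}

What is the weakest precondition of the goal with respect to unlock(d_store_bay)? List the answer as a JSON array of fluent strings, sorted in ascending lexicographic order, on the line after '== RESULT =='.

Compute (G \ add) ∪ pre:
  G ∩ del = {}  (empty — regression defined)
  G \ add = {have(k1), open(d_store_bay)} \ {open(d_store_bay)} = {have(k1)}
  ∪ pre   = {have(k1)} ∪ {have(k2), locked(d_store_bay)}
          = {have(k1), have(k2), locked(d_store_bay)}

== RESULT ==
["have(k1)", "have(k2)", "locked(d_store_bay)"]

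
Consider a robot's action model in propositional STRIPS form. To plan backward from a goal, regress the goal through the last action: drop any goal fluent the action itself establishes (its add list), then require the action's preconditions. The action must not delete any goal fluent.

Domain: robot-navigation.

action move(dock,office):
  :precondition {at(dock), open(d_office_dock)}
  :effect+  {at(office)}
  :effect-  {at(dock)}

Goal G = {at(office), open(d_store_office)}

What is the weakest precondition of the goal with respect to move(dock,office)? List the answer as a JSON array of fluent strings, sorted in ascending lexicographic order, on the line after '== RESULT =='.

Compute (G \ add) ∪ pre:
  G ∩ del = {}  (empty — regression defined)
  G \ add = {at(office), open(d_store_office)} \ {at(office)} = {open(d_store_office)}
  ∪ pre   = {open(d_store_office)} ∪ {at(dock), open(d_office_dock)}
          = {at(dock), open(d_office_dock), open(d_store_office)}

== RESULT ==
["at(dock)", "open(d_office_dock)", "open(d_store_office)"]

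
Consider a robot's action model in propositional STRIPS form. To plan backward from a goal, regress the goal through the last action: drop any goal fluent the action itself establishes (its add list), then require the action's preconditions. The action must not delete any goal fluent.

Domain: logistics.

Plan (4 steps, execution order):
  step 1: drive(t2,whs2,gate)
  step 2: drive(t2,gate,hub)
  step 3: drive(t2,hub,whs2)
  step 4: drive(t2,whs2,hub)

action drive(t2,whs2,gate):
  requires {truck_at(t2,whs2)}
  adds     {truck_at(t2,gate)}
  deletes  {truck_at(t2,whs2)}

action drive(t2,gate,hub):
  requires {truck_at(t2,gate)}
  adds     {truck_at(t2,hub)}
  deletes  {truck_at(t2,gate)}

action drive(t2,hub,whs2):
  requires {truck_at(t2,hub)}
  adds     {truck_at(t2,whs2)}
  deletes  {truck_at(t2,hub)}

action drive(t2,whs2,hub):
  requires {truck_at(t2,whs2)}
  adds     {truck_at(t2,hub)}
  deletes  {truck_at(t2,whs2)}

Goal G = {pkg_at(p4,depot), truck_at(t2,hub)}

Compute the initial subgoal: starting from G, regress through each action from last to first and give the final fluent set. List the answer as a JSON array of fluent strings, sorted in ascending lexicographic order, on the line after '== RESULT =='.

Regress step by step:
  through step 4 (drive(t2,whs2,hub)): drop {truck_at(t2,hub)}, keep {pkg_at(p4,depot)}, require {truck_at(t2,whs2)}
    → {pkg_at(p4,depot), truck_at(t2,whs2)}
  through step 3 (drive(t2,hub,whs2)): drop {truck_at(t2,whs2)}, keep {pkg_at(p4,depot)}, require {truck_at(t2,hub)}
    → {pkg_at(p4,depot), truck_at(t2,hub)}
  through step 2 (drive(t2,gate,hub)): drop {truck_at(t2,hub)}, keep {pkg_at(p4,depot)}, require {truck_at(t2,gate)}
    → {pkg_at(p4,depot), truck_at(t2,gate)}
  through step 1 (drive(t2,whs2,gate)): drop {truck_at(t2,gate)}, keep {pkg_at(p4,depot)}, require {truck_at(t2,whs2)}
    → {pkg_at(p4,depot), truck_at(t2,whs2)}

== RESULT ==
["pkg_at(p4,depot)", "truck_at(t2,whs2)"]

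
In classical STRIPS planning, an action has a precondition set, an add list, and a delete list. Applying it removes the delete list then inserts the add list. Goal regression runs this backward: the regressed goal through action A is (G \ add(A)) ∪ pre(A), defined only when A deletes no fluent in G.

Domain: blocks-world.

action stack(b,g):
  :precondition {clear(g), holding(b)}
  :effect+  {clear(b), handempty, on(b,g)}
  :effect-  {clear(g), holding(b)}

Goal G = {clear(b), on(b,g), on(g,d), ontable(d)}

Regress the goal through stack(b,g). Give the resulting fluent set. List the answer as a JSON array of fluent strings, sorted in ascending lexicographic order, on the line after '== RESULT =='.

Compute (G \ add) ∪ pre:
  G ∩ del = {}  (empty — regression defined)
  G \ add = {clear(b), on(b,g), on(g,d), ontable(d)} \ {clear(b), handempty, on(b,g)} = {on(g,d), ontable(d)}
  ∪ pre   = {on(g,d), ontable(d)} ∪ {clear(g), holding(b)}
          = {clear(g), holding(b), on(g,d), ontable(d)}

== RESULT ==
["clear(g)", "holding(b)", "on(g,d)", "ontable(d)"]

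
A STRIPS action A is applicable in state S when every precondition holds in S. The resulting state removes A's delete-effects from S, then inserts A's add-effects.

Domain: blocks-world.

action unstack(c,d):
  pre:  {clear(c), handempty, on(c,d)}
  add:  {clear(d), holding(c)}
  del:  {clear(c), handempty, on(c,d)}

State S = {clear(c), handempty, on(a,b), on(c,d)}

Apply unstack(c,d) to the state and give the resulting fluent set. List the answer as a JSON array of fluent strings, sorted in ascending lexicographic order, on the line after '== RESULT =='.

Progress:
  pre ⊆ S: {clear(c), handempty, on(c,d)} ⊆ S  — applicable
  S \ del = {on(a,b)}
  ∪ add   = {clear(d), holding(c), on(a,b)}

== RESULT ==
["clear(d)", "holding(c)", "on(a,b)"]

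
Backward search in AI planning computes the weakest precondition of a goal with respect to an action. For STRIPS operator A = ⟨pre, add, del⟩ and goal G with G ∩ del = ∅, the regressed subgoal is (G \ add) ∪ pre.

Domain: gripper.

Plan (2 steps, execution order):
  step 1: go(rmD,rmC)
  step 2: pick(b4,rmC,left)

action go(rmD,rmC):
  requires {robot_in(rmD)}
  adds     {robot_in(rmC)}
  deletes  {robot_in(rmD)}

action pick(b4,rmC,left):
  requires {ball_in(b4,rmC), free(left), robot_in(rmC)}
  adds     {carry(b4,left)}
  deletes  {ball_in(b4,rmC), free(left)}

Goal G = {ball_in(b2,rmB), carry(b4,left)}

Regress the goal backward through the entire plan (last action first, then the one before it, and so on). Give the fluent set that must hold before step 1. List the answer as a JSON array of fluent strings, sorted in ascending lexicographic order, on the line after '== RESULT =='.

Regress step by step:
  through step 2 (pick(b4,rmC,left)): drop {carry(b4,left)}, keep {ball_in(b2,rmB)}, require {ball_in(b4,rmC), free(left), robot_in(rmC)}
    → {ball_in(b2,rmB), ball_in(b4,rmC), free(left), robot_in(rmC)}
  through step 1 (go(rmD,rmC)): drop {robot_in(rmC)}, keep {ball_in(b2,rmB), ball_in(b4,rmC), free(left)}, require {robot_in(rmD)}
    → {ball_in(b2,rmB), ball_in(b4,rmC), free(left), robot_in(rmD)}

== RESULT ==
["ball_in(b2,rmB)", "ball_in(b4,rmC)", "free(left)", "robot_in(rmD)"]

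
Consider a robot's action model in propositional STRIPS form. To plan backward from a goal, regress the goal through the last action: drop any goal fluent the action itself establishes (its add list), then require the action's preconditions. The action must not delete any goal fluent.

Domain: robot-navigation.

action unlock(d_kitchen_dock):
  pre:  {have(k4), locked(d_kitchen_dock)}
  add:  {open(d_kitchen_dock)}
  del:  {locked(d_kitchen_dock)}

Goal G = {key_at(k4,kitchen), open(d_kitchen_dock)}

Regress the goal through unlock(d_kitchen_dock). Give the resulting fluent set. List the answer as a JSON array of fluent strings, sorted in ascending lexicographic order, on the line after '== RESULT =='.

Compute (G \ add) ∪ pre:
  G ∩ del = {}  (empty — regression defined)
  G \ add = {key_at(k4,kitchen), open(d_kitchen_dock)} \ {open(d_kitchen_dock)} = {key_at(k4,kitchen)}
  ∪ pre   = {key_at(k4,kitchen)} ∪ {have(k4), locked(d_kitchen_dock)}
          = {have(k4), key_at(k4,kitchen), locked(d_kitchen_dock)}

== RESULT ==
["have(k4)", "key_at(k4,kitchen)", "locked(d_kitchen_dock)"]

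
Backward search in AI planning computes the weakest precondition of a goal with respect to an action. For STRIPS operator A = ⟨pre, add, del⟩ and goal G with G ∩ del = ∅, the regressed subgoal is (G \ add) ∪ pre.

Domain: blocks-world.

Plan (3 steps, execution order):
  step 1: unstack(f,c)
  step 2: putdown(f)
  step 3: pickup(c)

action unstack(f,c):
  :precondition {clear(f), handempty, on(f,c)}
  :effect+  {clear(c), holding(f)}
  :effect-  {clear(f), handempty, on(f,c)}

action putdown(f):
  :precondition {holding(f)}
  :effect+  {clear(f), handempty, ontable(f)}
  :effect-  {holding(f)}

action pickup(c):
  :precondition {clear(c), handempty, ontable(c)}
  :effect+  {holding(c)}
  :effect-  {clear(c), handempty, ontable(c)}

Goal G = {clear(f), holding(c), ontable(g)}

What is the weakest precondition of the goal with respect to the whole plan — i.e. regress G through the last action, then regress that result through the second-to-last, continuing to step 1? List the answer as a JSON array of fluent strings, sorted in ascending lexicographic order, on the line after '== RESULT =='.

Work backward from the goal:
  through step 3 (pickup(c)): drop {holding(c)}, keep {clear(f), ontable(g)}, require {clear(c), handempty, ontable(c)}
    → {clear(c), clear(f), handempty, ontable(c), ontable(g)}
  through step 2 (putdown(f)): drop {clear(f), handempty}, keep {clear(c), ontable(c), ontable(g)}, require {holding(f)}
    → {clear(c), holding(f), ontable(c), ontable(g)}
  through step 1 (unstack(f,c)): drop {clear(c), holding(f)}, keep {ontable(c), ontable(g)}, require {clear(f), handempty, on(f,c)}
    → {clear(f), handempty, on(f,c), ontable(c), ontable(g)}

== RESULT ==
["clear(f)", "handempty", "on(f,c)", "ontable(c)", "ontable(g)"]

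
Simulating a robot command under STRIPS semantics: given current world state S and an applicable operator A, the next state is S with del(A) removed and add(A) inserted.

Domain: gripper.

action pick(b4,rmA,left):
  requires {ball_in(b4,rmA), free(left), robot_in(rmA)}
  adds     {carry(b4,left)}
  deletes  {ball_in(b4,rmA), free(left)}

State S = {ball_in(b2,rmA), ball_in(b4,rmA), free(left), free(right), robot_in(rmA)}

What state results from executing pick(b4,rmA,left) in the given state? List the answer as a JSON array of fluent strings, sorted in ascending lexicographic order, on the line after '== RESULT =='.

Progress:
  pre ⊆ S: {ball_in(b4,rmA), free(left), robot_in(rmA)} ⊆ S  — applicable
  S \ del = {ball_in(b2,rmA), free(right), robot_in(rmA)}
  ∪ add   = {ball_in(b2,rmA), carry(b4,left), free(right), robot_in(rmA)}

== RESULT ==
["ball_in(b2,rmA)", "carry(b4,left)", "free(right)", "robot_in(rmA)"]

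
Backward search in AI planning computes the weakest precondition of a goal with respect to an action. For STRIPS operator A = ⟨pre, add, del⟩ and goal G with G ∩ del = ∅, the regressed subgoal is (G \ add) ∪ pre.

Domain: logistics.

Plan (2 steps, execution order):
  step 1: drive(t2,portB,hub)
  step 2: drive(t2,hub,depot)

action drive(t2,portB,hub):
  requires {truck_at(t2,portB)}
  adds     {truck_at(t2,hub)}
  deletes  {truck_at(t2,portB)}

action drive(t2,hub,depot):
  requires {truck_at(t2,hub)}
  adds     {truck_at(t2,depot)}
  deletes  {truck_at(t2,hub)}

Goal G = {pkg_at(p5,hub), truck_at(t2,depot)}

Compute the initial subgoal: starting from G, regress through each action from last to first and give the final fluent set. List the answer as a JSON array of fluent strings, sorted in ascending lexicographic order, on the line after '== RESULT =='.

Work backward from the goal:
  through step 2 (drive(t2,hub,depot)): drop {truck_at(t2,depot)}, keep {pkg_at(p5,hub)}, require {truck_at(t2,hub)}
    → {pkg_at(p5,hub), truck_at(t2,hub)}
  through step 1 (drive(t2,portB,hub)): drop {truck_at(t2,hub)}, keep {pkg_at(p5,hub)}, require {truck_at(t2,portB)}
    → {pkg_at(p5,hub), truck_at(t2,portB)}

== RESULT ==
["pkg_at(p5,hub)", "truck_at(t2,portB)"]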